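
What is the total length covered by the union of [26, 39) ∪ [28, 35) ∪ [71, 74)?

Merged: [26, 39), [71, 74).
Lengths: 13 + 3 = 16.

16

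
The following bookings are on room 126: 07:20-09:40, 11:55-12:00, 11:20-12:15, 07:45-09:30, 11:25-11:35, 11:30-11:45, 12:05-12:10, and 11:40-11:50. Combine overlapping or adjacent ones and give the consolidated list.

Sort by start: 07:20–09:40, 07:45–09:30, 11:20–12:15, 11:25–11:35, 11:30–11:45, 11:40–11:50, 11:55–12:00, 12:05–12:10.
07:45–09:30 overlaps/touches 07:20–09:40 → extend to 07:20–09:40.
11:20–12:15 is disjoint → start new block.
11:25–11:35 overlaps/touches 11:20–12:15 → extend to 11:20–12:15.
11:30–11:45 overlaps/touches 11:20–12:15 → extend to 11:20–12:15.
11:40–11:50 overlaps/touches 11:20–12:15 → extend to 11:20–12:15.
11:55–12:00 overlaps/touches 11:20–12:15 → extend to 11:20–12:15.
12:05–12:10 overlaps/touches 11:20–12:15 → extend to 11:20–12:15.

07:20–09:40, 11:20–12:15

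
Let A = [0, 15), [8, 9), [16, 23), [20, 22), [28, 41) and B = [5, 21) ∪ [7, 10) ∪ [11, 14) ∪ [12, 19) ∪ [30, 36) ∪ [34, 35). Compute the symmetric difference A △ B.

[0, 5) ∪ [15, 16) ∪ [21, 23) ∪ [28, 30) ∪ [36, 41)

A, merged: [0, 15), [16, 23), [28, 41).
B, merged: [5, 21), [30, 36).
Only in the first: [0, 5), [21, 23), [28, 30), [36, 41).
Only in the second: [15, 16).
Together these are the periods covered by exactly one.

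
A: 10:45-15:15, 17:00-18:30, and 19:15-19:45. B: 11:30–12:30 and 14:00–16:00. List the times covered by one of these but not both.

Only in the first: 10:45–11:30, 12:30–14:00, 17:00–18:30, 19:15–19:45.
Only in the second: 15:15–16:00.
Together these are the periods covered by exactly one.

10:45–11:30, 12:30–14:00, 15:15–16:00, 17:00–18:30, 19:15–19:45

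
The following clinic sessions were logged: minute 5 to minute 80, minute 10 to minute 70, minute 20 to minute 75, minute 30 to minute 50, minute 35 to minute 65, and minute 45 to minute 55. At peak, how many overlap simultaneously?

6

Walk the sorted start/end points keeping a running depth.
The depth first hits 6 at minute 45.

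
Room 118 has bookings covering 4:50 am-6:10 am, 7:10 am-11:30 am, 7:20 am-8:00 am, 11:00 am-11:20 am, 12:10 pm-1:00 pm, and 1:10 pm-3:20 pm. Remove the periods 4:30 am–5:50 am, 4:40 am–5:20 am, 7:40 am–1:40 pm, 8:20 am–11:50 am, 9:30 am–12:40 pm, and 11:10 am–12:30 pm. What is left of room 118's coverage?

5:50 am-6:10 am, 7:10 am-7:40 am, 1:40 pm-3:20 pm

Merge the first list: 4:50 am-6:10 am, 7:10 am-11:30 am, 12:10 pm-1:00 pm, 1:10 pm-3:20 pm.
Merge the second list: 4:30 am-5:50 am, 7:40 am-1:40 pm.
4:50 am-6:10 am \ B = 5:50 am-6:10 am.
7:10 am-11:30 am \ B = 7:10 am-7:40 am.
12:10 pm-1:00 pm: entirely removed.
1:10 pm-3:20 pm \ B = 1:40 pm-3:20 pm.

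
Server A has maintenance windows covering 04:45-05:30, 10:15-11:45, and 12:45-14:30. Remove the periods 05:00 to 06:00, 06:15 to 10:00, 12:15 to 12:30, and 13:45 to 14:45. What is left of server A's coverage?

04:45–05:00, 10:15–11:45, 12:45–13:45

04:45–05:30 \ B = 04:45–05:00.
10:15–11:45: nothing removed.
12:45–14:30 \ B = 12:45–13:45.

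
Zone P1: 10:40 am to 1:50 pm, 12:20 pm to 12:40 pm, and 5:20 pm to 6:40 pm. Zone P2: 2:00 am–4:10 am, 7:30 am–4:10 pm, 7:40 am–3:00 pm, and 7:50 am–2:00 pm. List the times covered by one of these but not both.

A, merged: 10:40 am–1:50 pm, 5:20 pm–6:40 pm.
B, merged: 2:00 am–4:10 am, 7:30 am–4:10 pm.
A \ B = 5:20 pm–6:40 pm.
B \ A = 2:00 am–4:10 am, 7:30 am–10:40 am, 1:50 pm–4:10 pm.
Union of the two gives the symmetric difference.

2:00 am–4:10 am, 7:30 am–10:40 am, 1:50 pm–4:10 pm, 5:20 pm–6:40 pm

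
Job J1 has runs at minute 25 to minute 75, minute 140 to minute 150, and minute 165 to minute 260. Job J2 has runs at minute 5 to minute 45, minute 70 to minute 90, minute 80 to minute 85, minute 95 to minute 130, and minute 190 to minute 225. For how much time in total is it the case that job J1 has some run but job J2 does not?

95 minutes

Second set merges to minute 5 to minute 45, minute 70 to minute 90, minute 95 to minute 130, minute 190 to minute 225.
A \ B = minute 45 to minute 70, minute 140 to minute 150, minute 165 to minute 190, minute 225 to minute 260.
Total: 25 minutes + 10 minutes + 25 minutes + 35 minutes = 95 minutes.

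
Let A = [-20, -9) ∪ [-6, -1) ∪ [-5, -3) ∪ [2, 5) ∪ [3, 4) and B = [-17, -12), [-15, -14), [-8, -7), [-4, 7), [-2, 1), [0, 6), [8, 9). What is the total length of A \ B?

First set merges to [-20, -9), [-6, -1), [2, 5).
Second set merges to [-17, -12), [-8, -7), [-4, 7), [8, 9).
A \ B = [-20, -17), [-12, -9), [-6, -4).
Total: 3 + 3 + 2 = 8.

8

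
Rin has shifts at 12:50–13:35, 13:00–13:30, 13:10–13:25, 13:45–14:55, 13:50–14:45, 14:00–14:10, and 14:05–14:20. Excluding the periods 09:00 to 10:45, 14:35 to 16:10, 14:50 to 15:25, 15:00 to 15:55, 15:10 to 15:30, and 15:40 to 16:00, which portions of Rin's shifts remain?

First set merges to 12:50–13:35, 13:45–14:55.
Second set merges to 09:00–10:45, 14:35–16:10.
12:50–13:35: no B overlap → unchanged.
13:45–14:55 minus B → 13:45–14:35.

12:50–13:35, 13:45–14:35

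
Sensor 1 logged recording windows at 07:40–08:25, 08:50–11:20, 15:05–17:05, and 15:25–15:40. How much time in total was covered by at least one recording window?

5 h 15 min

Merged: 07:40–08:25, 08:50–11:20, 15:05–17:05.
Lengths: 45 min + 2 h 30 min + 2 h = 5 h 15 min.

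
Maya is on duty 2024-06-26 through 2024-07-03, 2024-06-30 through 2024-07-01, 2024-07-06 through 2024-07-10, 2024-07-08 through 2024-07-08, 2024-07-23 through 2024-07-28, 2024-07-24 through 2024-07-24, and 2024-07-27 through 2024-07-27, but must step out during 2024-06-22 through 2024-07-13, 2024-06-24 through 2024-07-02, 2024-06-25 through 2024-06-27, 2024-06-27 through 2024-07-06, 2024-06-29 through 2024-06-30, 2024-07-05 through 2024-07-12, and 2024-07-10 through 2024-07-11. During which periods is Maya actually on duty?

First set merges to 2024-06-26 through 2024-07-03, 2024-07-06 through 2024-07-10, 2024-07-23 through 2024-07-28.
Second set merges to 2024-06-22 through 2024-07-13.
2024-06-26 through 2024-07-03: entirely removed.
2024-07-06 through 2024-07-10: entirely removed.
2024-07-23 through 2024-07-28: nothing removed.

2024-07-23 through 2024-07-28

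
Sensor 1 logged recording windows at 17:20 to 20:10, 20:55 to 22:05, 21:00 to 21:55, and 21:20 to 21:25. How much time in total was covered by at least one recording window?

Merged: 17:20–20:10, 20:55–22:05.
Lengths: 2 h 50 min + 1 h 10 min = 4 h.

4 h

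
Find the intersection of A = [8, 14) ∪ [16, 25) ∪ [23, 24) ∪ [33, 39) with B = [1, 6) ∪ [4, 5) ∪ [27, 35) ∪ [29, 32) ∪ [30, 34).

First set merges to [8, 14), [16, 25), [33, 39).
Second set merges to [1, 6), [27, 35).
[8, 14) falls entirely outside B.
[16, 25) falls entirely outside B.
[33, 39) overlaps B on [33, 35).

[33, 35)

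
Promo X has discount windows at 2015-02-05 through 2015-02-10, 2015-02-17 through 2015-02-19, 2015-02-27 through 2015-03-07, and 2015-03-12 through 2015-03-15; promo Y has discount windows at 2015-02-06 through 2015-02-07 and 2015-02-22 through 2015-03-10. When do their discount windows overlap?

2015-02-06 through 2015-02-07, 2015-02-27 through 2015-03-07

2015-02-05 through 2015-02-10 ∩ B → 2015-02-06 through 2015-02-07.
2015-02-17 through 2015-02-19 meets no B interval.
2015-02-27 through 2015-03-07 ∩ B → 2015-02-27 through 2015-03-07.
2015-03-12 through 2015-03-15 meets no B interval.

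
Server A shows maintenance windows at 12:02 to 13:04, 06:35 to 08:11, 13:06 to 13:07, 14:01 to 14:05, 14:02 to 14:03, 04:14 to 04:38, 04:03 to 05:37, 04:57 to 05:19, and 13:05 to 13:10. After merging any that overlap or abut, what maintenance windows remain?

04:03–05:37, 06:35–08:11, 12:02–13:04, 13:05–13:10, 14:01–14:05

Sort by start: 04:03–05:37, 04:14–04:38, 04:57–05:19, 06:35–08:11, 12:02–13:04, 13:05–13:10, 13:06–13:07, 14:01–14:05, 14:02–14:03.
04:14–04:38 overlaps/touches 04:03–05:37 → extend to 04:03–05:37.
04:57–05:19 overlaps/touches 04:03–05:37 → extend to 04:03–05:37.
06:35–08:11 is disjoint → start new block.
12:02–13:04 is disjoint → start new block.
13:05–13:10 is disjoint → start new block.
13:06–13:07 overlaps/touches 13:05–13:10 → extend to 13:05–13:10.
14:01–14:05 is disjoint → start new block.
14:02–14:03 overlaps/touches 14:01–14:05 → extend to 14:01–14:05.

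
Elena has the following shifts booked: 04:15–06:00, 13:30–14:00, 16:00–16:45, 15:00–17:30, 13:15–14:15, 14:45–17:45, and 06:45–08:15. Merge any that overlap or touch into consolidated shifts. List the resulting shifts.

04:15-06:00, 06:45-08:15, 13:15-14:15, 14:45-17:45

Sort by start: 04:15-06:00, 06:45-08:15, 13:15-14:15, 13:30-14:00, 14:45-17:45, 15:00-17:30, 16:00-16:45.
06:45-08:15 is disjoint → start new block.
13:15-14:15 is disjoint → start new block.
13:30-14:00 overlaps/touches 13:15-14:15 → extend to 13:15-14:15.
14:45-17:45 is disjoint → start new block.
15:00-17:30 overlaps/touches 14:45-17:45 → extend to 14:45-17:45.
16:00-16:45 overlaps/touches 14:45-17:45 → extend to 14:45-17:45.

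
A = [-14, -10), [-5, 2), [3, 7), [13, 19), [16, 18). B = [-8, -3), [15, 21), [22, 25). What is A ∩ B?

[-5, -3) ∪ [15, 19)

Merge the first list: [-14, -10), [-5, 2), [3, 7), [13, 19).
[-14, -10) falls entirely outside B.
[-5, 2) overlaps B on [-5, -3).
[3, 7) falls entirely outside B.
[13, 19) overlaps B on [15, 19).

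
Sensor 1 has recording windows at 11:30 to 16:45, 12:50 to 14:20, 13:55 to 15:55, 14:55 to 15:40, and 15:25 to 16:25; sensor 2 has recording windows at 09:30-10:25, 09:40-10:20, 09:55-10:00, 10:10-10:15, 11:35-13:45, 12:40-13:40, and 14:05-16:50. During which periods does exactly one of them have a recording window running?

A, merged: 11:30–16:45.
B, merged: 09:30–10:25, 11:35–13:45, 14:05–16:50.
Only in the first: 11:30–11:35, 13:45–14:05.
Only in the second: 09:30–10:25, 16:45–16:50.
Together these are the periods covered by exactly one.

09:30–10:25, 11:30–11:35, 13:45–14:05, 16:45–16:50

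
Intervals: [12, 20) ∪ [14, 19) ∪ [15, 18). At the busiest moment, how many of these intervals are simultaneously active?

3

Walk the sorted start/end points keeping a running depth.
The depth first hits 3 at 15.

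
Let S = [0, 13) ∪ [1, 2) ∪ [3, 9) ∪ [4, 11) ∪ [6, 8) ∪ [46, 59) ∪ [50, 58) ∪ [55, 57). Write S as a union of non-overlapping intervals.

[1, 2) overlaps/touches [0, 13) → extend to [0, 13).
[3, 9) overlaps/touches [0, 13) → extend to [0, 13).
[4, 11) overlaps/touches [0, 13) → extend to [0, 13).
[6, 8) overlaps/touches [0, 13) → extend to [0, 13).
[46, 59) is disjoint → start new block.
[50, 58) overlaps/touches [46, 59) → extend to [46, 59).
[55, 57) overlaps/touches [46, 59) → extend to [46, 59).

[0, 13) ∪ [46, 59)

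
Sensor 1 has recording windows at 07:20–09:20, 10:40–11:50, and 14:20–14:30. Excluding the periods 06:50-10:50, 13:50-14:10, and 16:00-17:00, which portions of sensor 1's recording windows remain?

07:20–09:20 lies entirely inside B → drops out.
10:40–11:50 with B removed leaves 10:50–11:50.
14:20–14:30 is untouched.

10:50–11:50, 14:20–14:30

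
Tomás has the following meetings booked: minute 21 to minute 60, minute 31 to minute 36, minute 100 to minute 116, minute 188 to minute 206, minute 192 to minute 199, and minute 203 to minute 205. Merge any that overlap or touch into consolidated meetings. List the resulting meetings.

minute 31 to minute 36 overlaps/touches minute 21 to minute 60 → extend to minute 21 to minute 60.
minute 100 to minute 116 is disjoint → start new block.
minute 188 to minute 206 is disjoint → start new block.
minute 192 to minute 199 overlaps/touches minute 188 to minute 206 → extend to minute 188 to minute 206.
minute 203 to minute 205 overlaps/touches minute 188 to minute 206 → extend to minute 188 to minute 206.

minute 21 to minute 60, minute 100 to minute 116, minute 188 to minute 206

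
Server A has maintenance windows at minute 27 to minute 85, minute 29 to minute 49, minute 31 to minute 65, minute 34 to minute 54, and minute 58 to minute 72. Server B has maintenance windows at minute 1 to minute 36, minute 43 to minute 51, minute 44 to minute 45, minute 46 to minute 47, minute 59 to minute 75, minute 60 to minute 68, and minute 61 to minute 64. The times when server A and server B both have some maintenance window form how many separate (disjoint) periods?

Merge the first list: minute 27 to minute 85.
Merge the second list: minute 1 to minute 36, minute 43 to minute 51, minute 59 to minute 75.
A ∩ B = minute 27 to minute 36, minute 43 to minute 51, minute 59 to minute 75.
That is 3 disjoint pieces.

3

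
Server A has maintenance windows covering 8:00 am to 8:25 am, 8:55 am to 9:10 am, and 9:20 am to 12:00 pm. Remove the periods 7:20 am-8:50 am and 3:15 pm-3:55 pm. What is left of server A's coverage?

8:55 am–9:10 am, 9:20 am–12:00 pm

8:00 am–8:25 am lies entirely inside B → drops out.
8:55 am–9:10 am is untouched.
9:20 am–12:00 pm is untouched.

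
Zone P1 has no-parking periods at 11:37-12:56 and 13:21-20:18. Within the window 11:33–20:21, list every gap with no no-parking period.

After merging, the occupied span is 11:37-12:56, 13:21-20:18.
Complement within 11:33-20:21: 11:33-11:37, 12:56-13:21, 20:18-20:21.

11:33-11:37, 12:56-13:21, 20:18-20:21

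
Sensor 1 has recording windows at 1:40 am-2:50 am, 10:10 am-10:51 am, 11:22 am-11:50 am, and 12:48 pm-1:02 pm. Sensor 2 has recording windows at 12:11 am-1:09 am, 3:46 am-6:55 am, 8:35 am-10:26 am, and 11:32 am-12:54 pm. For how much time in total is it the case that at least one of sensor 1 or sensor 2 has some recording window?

A ∪ B = 12:11 am–1:09 am, 1:40 am–2:50 am, 3:46 am–6:55 am, 8:35 am–10:51 am, 11:22 am–1:02 pm.
Total: 58 min + 1 h 10 min + 3 h 9 min + 2 h 16 min + 1 h 40 min = 9 h 13 min.

9 h 13 min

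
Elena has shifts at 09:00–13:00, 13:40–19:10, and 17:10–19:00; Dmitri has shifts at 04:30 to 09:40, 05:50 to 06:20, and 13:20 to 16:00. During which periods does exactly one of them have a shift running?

A, merged: 09:00–13:00, 13:40–19:10.
B, merged: 04:30–09:40, 13:20–16:00.
A but not B: 09:40–13:00, 16:00–19:10.
B but not A: 04:30–09:00, 13:20–13:40.
Combining gives A △ B.

04:30–09:00, 09:40–13:00, 13:20–13:40, 16:00–19:10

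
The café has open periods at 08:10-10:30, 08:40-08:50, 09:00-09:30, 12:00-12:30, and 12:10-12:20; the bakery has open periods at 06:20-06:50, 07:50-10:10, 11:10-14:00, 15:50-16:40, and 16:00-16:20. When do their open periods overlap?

A, merged: 08:10–10:30, 12:00–12:30.
B, merged: 06:20–06:50, 07:50–10:10, 11:10–14:00, 15:50–16:40.
08:10–10:30 ∩ B → 08:10–10:10.
12:00–12:30 ∩ B → 12:00–12:30.

08:10–10:10, 12:00–12:30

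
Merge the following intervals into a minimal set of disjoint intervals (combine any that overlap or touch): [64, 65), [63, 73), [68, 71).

[63, 73)

Sort by start: [63, 73), [64, 65), [68, 71).
[64, 65) overlaps/touches [63, 73) → extend to [63, 73).
[68, 71) overlaps/touches [63, 73) → extend to [63, 73).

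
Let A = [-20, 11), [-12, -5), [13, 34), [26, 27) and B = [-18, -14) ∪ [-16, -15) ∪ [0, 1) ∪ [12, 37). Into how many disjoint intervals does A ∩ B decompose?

First set merges to [-20, 11), [13, 34).
Second set merges to [-18, -14), [0, 1), [12, 37).
A ∩ B = [-18, -14), [0, 1), [13, 34).
That is 3 disjoint pieces.

3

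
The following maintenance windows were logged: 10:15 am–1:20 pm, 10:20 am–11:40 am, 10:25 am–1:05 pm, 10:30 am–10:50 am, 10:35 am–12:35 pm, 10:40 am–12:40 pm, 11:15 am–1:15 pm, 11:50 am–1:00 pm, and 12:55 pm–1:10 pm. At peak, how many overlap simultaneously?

6

Sweep endpoints in order; track running count of active intervals.
Peak of 6 reached at 10:40 am.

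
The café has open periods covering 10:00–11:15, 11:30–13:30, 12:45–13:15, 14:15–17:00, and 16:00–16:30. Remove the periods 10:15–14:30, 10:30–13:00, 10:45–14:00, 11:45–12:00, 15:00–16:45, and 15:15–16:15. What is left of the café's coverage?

10:00–10:15, 14:30–15:00, 16:45–17:00

A, merged: 10:00–11:15, 11:30–13:30, 14:15–17:00.
B, merged: 10:15–14:30, 15:00–16:45.
10:00–11:15 \ B = 10:00–10:15.
11:30–13:30: entirely removed.
14:15–17:00 \ B = 14:30–15:00, 16:45–17:00.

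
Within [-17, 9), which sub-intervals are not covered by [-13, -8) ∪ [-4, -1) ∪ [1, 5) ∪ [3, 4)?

[-17, -13) ∪ [-8, -4) ∪ [-1, 1) ∪ [5, 9)

The merged coverage is [-13, -8), [-4, -1), [1, 5).
Gaps within [-17, 9): [-17, -13), [-8, -4), [-1, 1), [5, 9).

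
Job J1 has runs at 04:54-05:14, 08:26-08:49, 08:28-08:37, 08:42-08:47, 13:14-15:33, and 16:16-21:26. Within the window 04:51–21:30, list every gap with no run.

04:51–04:54, 05:14–08:26, 08:49–13:14, 15:33–16:16, 21:26–21:30

Covered (merged): 04:54–05:14, 08:26–08:49, 13:14–15:33, 16:16–21:26.
Uncovered inside 04:51–21:30: 04:51–04:54, 05:14–08:26, 08:49–13:14, 15:33–16:16, 21:26–21:30.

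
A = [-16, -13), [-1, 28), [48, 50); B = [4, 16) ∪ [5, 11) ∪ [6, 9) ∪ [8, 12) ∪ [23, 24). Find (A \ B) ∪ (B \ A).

[-16, -13) ∪ [-1, 4) ∪ [16, 23) ∪ [24, 28) ∪ [48, 50)

Merge the second list: [4, 16), [23, 24).
A \ B = [-16, -13), [-1, 4), [16, 23), [24, 28), [48, 50).
B \ A = none.
Union of the two gives the symmetric difference.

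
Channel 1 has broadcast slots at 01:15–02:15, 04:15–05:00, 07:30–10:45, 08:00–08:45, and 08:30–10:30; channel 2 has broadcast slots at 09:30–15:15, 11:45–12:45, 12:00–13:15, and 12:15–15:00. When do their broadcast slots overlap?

First set merges to 01:15–02:15, 04:15–05:00, 07:30–10:45.
Second set merges to 09:30–15:15.
01:15–02:15: no overlap with the second set.
04:15–05:00: no overlap with the second set.
07:30–10:45 meets the second set on 09:30–10:45.

09:30–10:45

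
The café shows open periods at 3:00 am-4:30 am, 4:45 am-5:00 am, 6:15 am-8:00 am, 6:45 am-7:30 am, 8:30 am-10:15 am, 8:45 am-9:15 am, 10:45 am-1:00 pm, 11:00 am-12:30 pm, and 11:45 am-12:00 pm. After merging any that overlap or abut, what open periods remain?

3:00 am–4:30 am, 4:45 am–5:00 am, 6:15 am–8:00 am, 8:30 am–10:15 am, 10:45 am–1:00 pm

4:45 am–5:00 am is disjoint → start new block.
6:15 am–8:00 am is disjoint → start new block.
6:45 am–7:30 am overlaps/touches 6:15 am–8:00 am → extend to 6:15 am–8:00 am.
8:30 am–10:15 am is disjoint → start new block.
8:45 am–9:15 am overlaps/touches 8:30 am–10:15 am → extend to 8:30 am–10:15 am.
10:45 am–1:00 pm is disjoint → start new block.
11:00 am–12:30 pm overlaps/touches 10:45 am–1:00 pm → extend to 10:45 am–1:00 pm.
11:45 am–12:00 pm overlaps/touches 10:45 am–1:00 pm → extend to 10:45 am–1:00 pm.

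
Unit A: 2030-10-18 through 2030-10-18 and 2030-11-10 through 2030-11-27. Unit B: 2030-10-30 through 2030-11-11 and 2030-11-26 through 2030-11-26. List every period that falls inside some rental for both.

2030-11-10 through 2030-11-11, 2030-11-26 through 2030-11-26

2030-10-18 through 2030-10-18: no overlap with the second set.
2030-11-10 through 2030-11-27 meets the second set on 2030-11-10 through 2030-11-11, 2030-11-26 through 2030-11-26.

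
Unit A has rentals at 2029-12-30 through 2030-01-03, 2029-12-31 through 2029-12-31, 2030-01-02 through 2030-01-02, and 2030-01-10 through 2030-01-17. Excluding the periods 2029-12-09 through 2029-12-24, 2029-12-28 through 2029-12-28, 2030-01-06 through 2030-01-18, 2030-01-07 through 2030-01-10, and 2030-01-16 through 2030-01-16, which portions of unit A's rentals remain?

A, merged: 2029-12-30 through 2030-01-03, 2030-01-10 through 2030-01-17.
B, merged: 2029-12-09 through 2029-12-24, 2029-12-28 through 2029-12-28, 2030-01-06 through 2030-01-18.
2029-12-30 through 2030-01-03: nothing removed.
2030-01-10 through 2030-01-17: entirely removed.

2029-12-30 through 2030-01-03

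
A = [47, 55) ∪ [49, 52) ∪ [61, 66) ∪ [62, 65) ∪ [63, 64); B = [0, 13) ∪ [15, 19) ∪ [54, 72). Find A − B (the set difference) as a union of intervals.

First set merges to [47, 55), [61, 66).
[47, 55) with B removed leaves [47, 54).
[61, 66) lies entirely inside B → drops out.

[47, 54)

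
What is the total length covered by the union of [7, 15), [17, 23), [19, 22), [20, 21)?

14

Merged: [7, 15), [17, 23).
Lengths: 8 + 6 = 14.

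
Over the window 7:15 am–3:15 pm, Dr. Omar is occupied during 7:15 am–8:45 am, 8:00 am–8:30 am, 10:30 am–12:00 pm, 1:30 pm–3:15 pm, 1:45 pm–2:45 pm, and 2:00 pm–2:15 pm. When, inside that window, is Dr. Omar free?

8:45 am–10:30 am, 12:00 pm–1:30 pm

The merged coverage is 7:15 am–8:45 am, 10:30 am–12:00 pm, 1:30 pm–3:15 pm.
Gaps within 7:15 am–3:15 pm: 8:45 am–10:30 am, 12:00 pm–1:30 pm.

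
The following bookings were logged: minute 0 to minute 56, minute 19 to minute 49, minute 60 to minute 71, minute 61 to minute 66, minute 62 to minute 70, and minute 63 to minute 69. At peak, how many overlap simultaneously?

Sweep endpoints in order; track running count of active intervals.
Peak of 4 reached at minute 63.

4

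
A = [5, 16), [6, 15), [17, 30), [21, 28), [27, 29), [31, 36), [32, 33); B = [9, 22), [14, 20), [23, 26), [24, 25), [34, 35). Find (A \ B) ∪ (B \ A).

First set merges to [5, 16), [17, 30), [31, 36).
Second set merges to [9, 22), [23, 26), [34, 35).
A but not B: [5, 9), [22, 23), [26, 30), [31, 34), [35, 36).
B but not A: [16, 17).
Combining gives A △ B.

[5, 9) ∪ [16, 17) ∪ [22, 23) ∪ [26, 30) ∪ [31, 34) ∪ [35, 36)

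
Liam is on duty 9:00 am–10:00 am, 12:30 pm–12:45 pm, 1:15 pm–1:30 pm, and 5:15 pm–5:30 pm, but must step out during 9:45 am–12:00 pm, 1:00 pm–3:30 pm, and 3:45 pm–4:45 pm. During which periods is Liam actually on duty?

9:00 am-9:45 am, 12:30 pm-12:45 pm, 5:15 pm-5:30 pm

9:00 am-10:00 am minus B → 9:00 am-9:45 am.
12:30 pm-12:45 pm: no B overlap → unchanged.
1:15 pm-1:30 pm: fully covered by B → removed.
5:15 pm-5:30 pm: no B overlap → unchanged.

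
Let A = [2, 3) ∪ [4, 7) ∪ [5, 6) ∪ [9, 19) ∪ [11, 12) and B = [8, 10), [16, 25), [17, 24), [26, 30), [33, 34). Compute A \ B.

Merge the first list: [2, 3), [4, 7), [9, 19).
Merge the second list: [8, 10), [16, 25), [26, 30), [33, 34).
[2, 3): no B overlap → unchanged.
[4, 7): no B overlap → unchanged.
[9, 19) minus B → [10, 16).

[2, 3) ∪ [4, 7) ∪ [10, 16)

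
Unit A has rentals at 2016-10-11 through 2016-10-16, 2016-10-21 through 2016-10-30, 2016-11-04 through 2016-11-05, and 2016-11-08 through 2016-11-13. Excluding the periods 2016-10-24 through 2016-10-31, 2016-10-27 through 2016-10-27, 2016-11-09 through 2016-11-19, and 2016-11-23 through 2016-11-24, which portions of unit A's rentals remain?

2016-10-11 through 2016-10-16, 2016-10-21 through 2016-10-23, 2016-11-04 through 2016-11-05, 2016-11-08 through 2016-11-08

Second set merges to 2016-10-24 through 2016-10-31, 2016-11-09 through 2016-11-19, 2016-11-23 through 2016-11-24.
2016-10-11 through 2016-10-16 is untouched.
2016-10-21 through 2016-10-30 with B removed leaves 2016-10-21 through 2016-10-23.
2016-11-04 through 2016-11-05 is untouched.
2016-11-08 through 2016-11-13 with B removed leaves 2016-11-08 through 2016-11-08.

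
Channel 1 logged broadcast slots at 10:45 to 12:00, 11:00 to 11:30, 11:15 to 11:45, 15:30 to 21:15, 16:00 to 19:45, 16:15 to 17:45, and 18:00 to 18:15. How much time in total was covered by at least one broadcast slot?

7 h

Merged: 10:45–12:00, 15:30–21:15.
Lengths: 1 h 15 min + 5 h 45 min = 7 h.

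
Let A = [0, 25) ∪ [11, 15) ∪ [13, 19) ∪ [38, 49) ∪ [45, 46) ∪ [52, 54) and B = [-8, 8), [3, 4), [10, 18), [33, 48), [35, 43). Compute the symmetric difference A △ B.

A, merged: [0, 25), [38, 49), [52, 54).
B, merged: [-8, 8), [10, 18), [33, 48).
A \ B = [8, 10), [18, 25), [48, 49), [52, 54).
B \ A = [-8, 0), [33, 38).
Union of the two gives the symmetric difference.

[-8, 0) ∪ [8, 10) ∪ [18, 25) ∪ [33, 38) ∪ [48, 49) ∪ [52, 54)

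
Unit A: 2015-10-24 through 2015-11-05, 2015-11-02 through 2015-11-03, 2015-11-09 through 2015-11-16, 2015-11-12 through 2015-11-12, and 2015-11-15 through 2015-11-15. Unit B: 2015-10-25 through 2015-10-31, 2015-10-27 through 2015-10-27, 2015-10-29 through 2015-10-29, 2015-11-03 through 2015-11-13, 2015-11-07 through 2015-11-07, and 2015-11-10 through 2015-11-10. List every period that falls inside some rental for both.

2015-10-25 through 2015-10-31, 2015-11-03 through 2015-11-05, 2015-11-09 through 2015-11-13

Merge the first list: 2015-10-24 through 2015-11-05, 2015-11-09 through 2015-11-16.
Merge the second list: 2015-10-25 through 2015-10-31, 2015-11-03 through 2015-11-13.
2015-10-24 through 2015-11-05 overlaps B on 2015-10-25 through 2015-10-31, 2015-11-03 through 2015-11-05.
2015-11-09 through 2015-11-16 overlaps B on 2015-11-09 through 2015-11-13.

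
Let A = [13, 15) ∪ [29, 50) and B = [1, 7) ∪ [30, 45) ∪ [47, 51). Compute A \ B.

[13, 15) ∪ [29, 30) ∪ [45, 47)

[13, 15): no B overlap → unchanged.
[29, 50) minus B → [29, 30), [45, 47).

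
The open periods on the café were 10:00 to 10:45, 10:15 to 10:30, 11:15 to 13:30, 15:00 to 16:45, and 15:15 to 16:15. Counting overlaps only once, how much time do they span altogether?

4 h 45 min

Merged: 10:00–10:45, 11:15–13:30, 15:00–16:45.
Lengths: 45 min + 2 h 15 min + 1 h 45 min = 4 h 45 min.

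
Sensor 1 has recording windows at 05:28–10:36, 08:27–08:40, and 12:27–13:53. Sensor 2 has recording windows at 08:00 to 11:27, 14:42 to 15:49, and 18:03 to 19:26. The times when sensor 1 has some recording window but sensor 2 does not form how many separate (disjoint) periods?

A, merged: 05:28-10:36, 12:27-13:53.
A \ B = 05:28-08:00, 12:27-13:53.
That is 2 disjoint pieces.

2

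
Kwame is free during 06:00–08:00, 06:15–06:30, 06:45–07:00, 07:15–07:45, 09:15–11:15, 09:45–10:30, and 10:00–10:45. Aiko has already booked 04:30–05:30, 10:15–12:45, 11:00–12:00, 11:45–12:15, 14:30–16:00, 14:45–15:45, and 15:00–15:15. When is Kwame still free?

06:00-08:00, 09:15-10:15

A, merged: 06:00-08:00, 09:15-11:15.
B, merged: 04:30-05:30, 10:15-12:45, 14:30-16:00.
06:00-08:00: nothing removed.
09:15-11:15 \ B = 09:15-10:15.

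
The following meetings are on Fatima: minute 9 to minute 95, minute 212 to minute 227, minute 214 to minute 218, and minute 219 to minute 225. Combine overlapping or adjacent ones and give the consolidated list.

minute 9 to minute 95, minute 212 to minute 227

minute 212 to minute 227 is disjoint → start new block.
minute 214 to minute 218 overlaps/touches minute 212 to minute 227 → extend to minute 212 to minute 227.
minute 219 to minute 225 overlaps/touches minute 212 to minute 227 → extend to minute 212 to minute 227.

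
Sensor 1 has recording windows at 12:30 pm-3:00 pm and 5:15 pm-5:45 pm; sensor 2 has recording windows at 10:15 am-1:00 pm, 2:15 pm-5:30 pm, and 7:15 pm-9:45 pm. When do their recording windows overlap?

12:30 pm–3:00 pm ∩ B → 12:30 pm–1:00 pm, 2:15 pm–3:00 pm.
5:15 pm–5:45 pm ∩ B → 5:15 pm–5:30 pm.

12:30 pm–1:00 pm, 2:15 pm–3:00 pm, 5:15 pm–5:30 pm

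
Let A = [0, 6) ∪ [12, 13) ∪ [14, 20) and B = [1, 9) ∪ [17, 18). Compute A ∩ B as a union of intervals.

[0, 6) ∩ B → [1, 6).
[12, 13) meets no B interval.
[14, 20) ∩ B → [17, 18).

[1, 6) ∪ [17, 18)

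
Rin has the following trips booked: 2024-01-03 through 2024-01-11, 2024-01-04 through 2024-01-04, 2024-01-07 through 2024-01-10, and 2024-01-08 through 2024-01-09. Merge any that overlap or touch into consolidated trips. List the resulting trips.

2024-01-04 through 2024-01-04 overlaps/touches 2024-01-03 through 2024-01-11 → extend to 2024-01-03 through 2024-01-11.
2024-01-07 through 2024-01-10 overlaps/touches 2024-01-03 through 2024-01-11 → extend to 2024-01-03 through 2024-01-11.
2024-01-08 through 2024-01-09 overlaps/touches 2024-01-03 through 2024-01-11 → extend to 2024-01-03 through 2024-01-11.

2024-01-03 through 2024-01-11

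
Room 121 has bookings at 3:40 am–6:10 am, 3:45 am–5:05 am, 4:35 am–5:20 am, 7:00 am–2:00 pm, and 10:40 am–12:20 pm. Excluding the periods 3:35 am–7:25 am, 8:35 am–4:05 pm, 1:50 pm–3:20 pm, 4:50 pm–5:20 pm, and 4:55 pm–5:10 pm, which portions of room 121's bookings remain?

A, merged: 3:40 am–6:10 am, 7:00 am–2:00 pm.
B, merged: 3:35 am–7:25 am, 8:35 am–4:05 pm, 4:50 pm–5:20 pm.
3:40 am–6:10 am lies entirely inside B → drops out.
7:00 am–2:00 pm with B removed leaves 7:25 am–8:35 am.

7:25 am–8:35 am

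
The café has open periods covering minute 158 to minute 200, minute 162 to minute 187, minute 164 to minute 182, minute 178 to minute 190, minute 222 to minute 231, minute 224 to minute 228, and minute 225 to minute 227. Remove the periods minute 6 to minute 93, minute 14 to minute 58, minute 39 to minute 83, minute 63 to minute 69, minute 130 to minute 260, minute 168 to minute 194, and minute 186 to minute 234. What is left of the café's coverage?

First set merges to minute 158 to minute 200, minute 222 to minute 231.
Second set merges to minute 6 to minute 93, minute 130 to minute 260.
minute 158 to minute 200: entirely removed.
minute 222 to minute 231: entirely removed.

none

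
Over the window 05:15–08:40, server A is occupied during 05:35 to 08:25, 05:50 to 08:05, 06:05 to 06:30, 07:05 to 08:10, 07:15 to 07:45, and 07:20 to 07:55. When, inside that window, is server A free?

After merging, the occupied span is 05:35–08:25.
Gaps within 05:15–08:40: 05:15–05:35, 08:25–08:40.

05:15–05:35, 08:25–08:40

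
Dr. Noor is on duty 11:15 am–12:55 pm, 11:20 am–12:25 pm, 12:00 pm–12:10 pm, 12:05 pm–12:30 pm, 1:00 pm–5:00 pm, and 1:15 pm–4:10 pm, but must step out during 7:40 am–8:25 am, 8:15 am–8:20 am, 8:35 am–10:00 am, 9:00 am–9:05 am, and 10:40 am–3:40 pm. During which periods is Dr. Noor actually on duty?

Merge the first list: 11:15 am-12:55 pm, 1:00 pm-5:00 pm.
Merge the second list: 7:40 am-8:25 am, 8:35 am-10:00 am, 10:40 am-3:40 pm.
11:15 am-12:55 pm lies entirely inside B → drops out.
1:00 pm-5:00 pm with B removed leaves 3:40 pm-5:00 pm.

3:40 pm-5:00 pm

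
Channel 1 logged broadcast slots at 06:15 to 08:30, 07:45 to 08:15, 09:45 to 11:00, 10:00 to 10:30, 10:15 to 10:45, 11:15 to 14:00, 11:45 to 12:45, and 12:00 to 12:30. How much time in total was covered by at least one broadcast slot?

6 h 15 min

Merged: 06:15–08:30, 09:45–11:00, 11:15–14:00.
Lengths: 2 h 15 min + 1 h 15 min + 2 h 45 min = 6 h 15 min.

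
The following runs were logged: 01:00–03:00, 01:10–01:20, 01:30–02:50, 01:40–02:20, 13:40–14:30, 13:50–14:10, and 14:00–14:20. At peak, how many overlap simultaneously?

3

Walk the sorted start/end points keeping a running depth.
The depth first hits 3 at 01:40.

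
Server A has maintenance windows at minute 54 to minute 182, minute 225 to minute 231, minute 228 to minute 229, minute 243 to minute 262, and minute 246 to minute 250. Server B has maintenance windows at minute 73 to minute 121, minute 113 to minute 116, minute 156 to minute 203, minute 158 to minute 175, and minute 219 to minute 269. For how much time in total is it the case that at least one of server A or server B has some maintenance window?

Merge the first list: minute 54 to minute 182, minute 225 to minute 231, minute 243 to minute 262.
Merge the second list: minute 73 to minute 121, minute 156 to minute 203, minute 219 to minute 269.
A ∪ B = minute 54 to minute 203, minute 219 to minute 269.
Total: 149 minutes + 50 minutes = 199 minutes.

199 minutes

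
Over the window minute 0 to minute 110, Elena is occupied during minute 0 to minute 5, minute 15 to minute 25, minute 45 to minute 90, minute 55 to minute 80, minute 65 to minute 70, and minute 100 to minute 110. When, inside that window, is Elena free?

After merging, the occupied span is minute 0 to minute 5, minute 15 to minute 25, minute 45 to minute 90, minute 100 to minute 110.
Gaps within minute 0 to minute 110: minute 5 to minute 15, minute 25 to minute 45, minute 90 to minute 100.

minute 5 to minute 15, minute 25 to minute 45, minute 90 to minute 100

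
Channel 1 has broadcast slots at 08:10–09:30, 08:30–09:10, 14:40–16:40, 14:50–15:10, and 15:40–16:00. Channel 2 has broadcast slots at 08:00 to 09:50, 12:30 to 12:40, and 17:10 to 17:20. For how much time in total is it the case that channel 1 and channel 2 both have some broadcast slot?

A, merged: 08:10-09:30, 14:40-16:40.
A ∩ B = 08:10-09:30.
Total: 1 h 20 min.

1 h 20 min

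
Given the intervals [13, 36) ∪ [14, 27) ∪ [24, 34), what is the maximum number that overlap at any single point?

Walk the sorted start/end points keeping a running depth.
The depth first hits 3 at 24.

3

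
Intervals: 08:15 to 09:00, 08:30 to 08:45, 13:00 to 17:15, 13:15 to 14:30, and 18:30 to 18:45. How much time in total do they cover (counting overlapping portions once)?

5 h 15 min

Merged: 08:15–09:00, 13:00–17:15, 18:30–18:45.
Lengths: 45 min + 4 h 15 min + 15 min = 5 h 15 min.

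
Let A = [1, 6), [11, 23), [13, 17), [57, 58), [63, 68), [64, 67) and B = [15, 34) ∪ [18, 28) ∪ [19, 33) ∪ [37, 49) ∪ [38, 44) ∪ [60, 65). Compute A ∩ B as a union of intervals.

[15, 23) ∪ [63, 65)

Merge the first list: [1, 6), [11, 23), [57, 58), [63, 68).
Merge the second list: [15, 34), [37, 49), [60, 65).
[1, 6): no overlap with the second set.
[11, 23) meets the second set on [15, 23).
[57, 58): no overlap with the second set.
[63, 68) meets the second set on [63, 65).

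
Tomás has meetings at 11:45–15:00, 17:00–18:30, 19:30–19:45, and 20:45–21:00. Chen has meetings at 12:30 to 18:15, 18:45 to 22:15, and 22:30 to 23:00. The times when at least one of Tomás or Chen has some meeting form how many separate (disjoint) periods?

3

A ∪ B = 11:45-18:30, 18:45-22:15, 22:30-23:00.
That is 3 disjoint pieces.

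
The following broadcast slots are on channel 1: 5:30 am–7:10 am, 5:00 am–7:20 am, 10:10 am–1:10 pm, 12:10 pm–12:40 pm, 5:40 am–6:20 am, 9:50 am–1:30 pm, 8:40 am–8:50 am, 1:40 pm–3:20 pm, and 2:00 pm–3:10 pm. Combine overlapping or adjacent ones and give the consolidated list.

5:00 am–7:20 am, 8:40 am–8:50 am, 9:50 am–1:30 pm, 1:40 pm–3:20 pm

Sort by start: 5:00 am–7:20 am, 5:30 am–7:10 am, 5:40 am–6:20 am, 8:40 am–8:50 am, 9:50 am–1:30 pm, 10:10 am–1:10 pm, 12:10 pm–12:40 pm, 1:40 pm–3:20 pm, 2:00 pm–3:10 pm.
5:30 am–7:10 am overlaps/touches 5:00 am–7:20 am → extend to 5:00 am–7:20 am.
5:40 am–6:20 am overlaps/touches 5:00 am–7:20 am → extend to 5:00 am–7:20 am.
8:40 am–8:50 am is disjoint → start new block.
9:50 am–1:30 pm is disjoint → start new block.
10:10 am–1:10 pm overlaps/touches 9:50 am–1:30 pm → extend to 9:50 am–1:30 pm.
12:10 pm–12:40 pm overlaps/touches 9:50 am–1:30 pm → extend to 9:50 am–1:30 pm.
1:40 pm–3:20 pm is disjoint → start new block.
2:00 pm–3:10 pm overlaps/touches 1:40 pm–3:20 pm → extend to 1:40 pm–3:20 pm.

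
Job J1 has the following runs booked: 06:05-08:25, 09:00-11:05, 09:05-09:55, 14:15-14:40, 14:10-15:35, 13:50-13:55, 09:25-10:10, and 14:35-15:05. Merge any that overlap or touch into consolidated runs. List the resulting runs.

06:05–08:25, 09:00–11:05, 13:50–13:55, 14:10–15:35

Sort by start: 06:05–08:25, 09:00–11:05, 09:05–09:55, 09:25–10:10, 13:50–13:55, 14:10–15:35, 14:15–14:40, 14:35–15:05.
09:00–11:05 is disjoint → start new block.
09:05–09:55 overlaps/touches 09:00–11:05 → extend to 09:00–11:05.
09:25–10:10 overlaps/touches 09:00–11:05 → extend to 09:00–11:05.
13:50–13:55 is disjoint → start new block.
14:10–15:35 is disjoint → start new block.
14:15–14:40 overlaps/touches 14:10–15:35 → extend to 14:10–15:35.
14:35–15:05 overlaps/touches 14:10–15:35 → extend to 14:10–15:35.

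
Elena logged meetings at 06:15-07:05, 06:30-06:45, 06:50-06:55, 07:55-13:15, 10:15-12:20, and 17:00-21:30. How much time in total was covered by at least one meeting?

10 h 40 min

Merged: 06:15–07:05, 07:55–13:15, 17:00–21:30.
Lengths: 50 min + 5 h 20 min + 4 h 30 min = 10 h 40 min.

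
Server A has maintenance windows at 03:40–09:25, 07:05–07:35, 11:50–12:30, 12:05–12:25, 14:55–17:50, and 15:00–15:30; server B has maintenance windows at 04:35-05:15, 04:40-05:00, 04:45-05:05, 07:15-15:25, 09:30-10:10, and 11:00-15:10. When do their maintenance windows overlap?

A, merged: 03:40-09:25, 11:50-12:30, 14:55-17:50.
B, merged: 04:35-05:15, 07:15-15:25.
03:40-09:25 meets the second set on 04:35-05:15, 07:15-09:25.
11:50-12:30 meets the second set on 11:50-12:30.
14:55-17:50 meets the second set on 14:55-15:25.

04:35-05:15, 07:15-09:25, 11:50-12:30, 14:55-15:25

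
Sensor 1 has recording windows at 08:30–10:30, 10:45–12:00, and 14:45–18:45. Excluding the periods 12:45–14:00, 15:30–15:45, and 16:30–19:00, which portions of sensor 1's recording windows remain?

08:30-10:30 is untouched.
10:45-12:00 is untouched.
14:45-18:45 with B removed leaves 14:45-15:30, 15:45-16:30.

08:30-10:30, 10:45-12:00, 14:45-15:30, 15:45-16:30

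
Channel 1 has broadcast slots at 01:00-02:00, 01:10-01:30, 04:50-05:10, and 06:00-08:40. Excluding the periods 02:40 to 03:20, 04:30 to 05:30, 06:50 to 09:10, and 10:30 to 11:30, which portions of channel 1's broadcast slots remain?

First set merges to 01:00-02:00, 04:50-05:10, 06:00-08:40.
01:00-02:00: nothing removed.
04:50-05:10: entirely removed.
06:00-08:40 \ B = 06:00-06:50.

01:00-02:00, 06:00-06:50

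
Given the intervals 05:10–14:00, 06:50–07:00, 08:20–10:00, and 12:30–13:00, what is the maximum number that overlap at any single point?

Sweep endpoints in order; track running count of active intervals.
Peak of 2 reached at 06:50.

2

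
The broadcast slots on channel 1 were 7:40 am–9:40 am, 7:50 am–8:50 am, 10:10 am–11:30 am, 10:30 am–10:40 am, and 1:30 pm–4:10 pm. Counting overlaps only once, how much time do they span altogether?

6 h

Merged: 7:40 am–9:40 am, 10:10 am–11:30 am, 1:30 pm–4:10 pm.
Lengths: 2 h + 1 h 20 min + 2 h 40 min = 6 h.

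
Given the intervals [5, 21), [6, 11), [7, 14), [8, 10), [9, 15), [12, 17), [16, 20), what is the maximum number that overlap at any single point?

5

At 9, 5 of the intervals are simultaneously active.
No point has more.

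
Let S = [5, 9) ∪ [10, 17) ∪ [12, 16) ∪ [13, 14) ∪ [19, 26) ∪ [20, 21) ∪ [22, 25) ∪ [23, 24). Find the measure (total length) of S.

18

Merged: [5, 9), [10, 17), [19, 26).
Lengths: 4 + 7 + 7 = 18.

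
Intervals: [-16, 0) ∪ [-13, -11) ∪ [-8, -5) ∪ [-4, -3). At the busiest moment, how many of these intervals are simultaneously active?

At -13, 2 of the intervals are simultaneously active.
No point has more.

2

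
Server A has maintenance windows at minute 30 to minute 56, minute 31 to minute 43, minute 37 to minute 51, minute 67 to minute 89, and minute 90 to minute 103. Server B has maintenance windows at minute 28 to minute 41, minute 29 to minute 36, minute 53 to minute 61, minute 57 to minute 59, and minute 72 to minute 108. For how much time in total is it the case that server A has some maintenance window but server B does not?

17 minutes

Merge the first list: minute 30 to minute 56, minute 67 to minute 89, minute 90 to minute 103.
Merge the second list: minute 28 to minute 41, minute 53 to minute 61, minute 72 to minute 108.
A \ B = minute 41 to minute 53, minute 67 to minute 72.
Total: 12 minutes + 5 minutes = 17 minutes.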